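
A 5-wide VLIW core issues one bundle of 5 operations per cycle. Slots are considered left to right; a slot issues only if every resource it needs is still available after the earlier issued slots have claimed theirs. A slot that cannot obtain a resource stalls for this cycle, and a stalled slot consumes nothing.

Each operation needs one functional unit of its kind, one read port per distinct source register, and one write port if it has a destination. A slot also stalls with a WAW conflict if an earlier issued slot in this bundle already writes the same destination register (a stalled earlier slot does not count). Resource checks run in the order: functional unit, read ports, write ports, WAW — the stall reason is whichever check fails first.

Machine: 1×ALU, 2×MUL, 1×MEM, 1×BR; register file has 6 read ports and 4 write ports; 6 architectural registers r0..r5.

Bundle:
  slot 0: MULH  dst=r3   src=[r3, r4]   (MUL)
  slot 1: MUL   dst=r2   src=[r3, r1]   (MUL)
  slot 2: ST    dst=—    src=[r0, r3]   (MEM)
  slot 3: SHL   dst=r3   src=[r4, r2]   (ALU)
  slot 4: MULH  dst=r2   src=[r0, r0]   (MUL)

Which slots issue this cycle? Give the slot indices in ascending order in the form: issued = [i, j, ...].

issued = [0, 1, 2]

(0) want 1×MUL +2rd +1wr — yes → AL1|MU1|ME1|BR1|rd4|wr3
(1) want 1×MUL +2rd +1wr — yes → AL1|MU0|ME1|BR1|rd2|wr2
(2) want 1×MEM +2rd +0wr — yes → AL1|MU0|ME0|BR1|rd0|wr2
(3) want 1×ALU +2rd +1wr — RD_PORT → AL1|MU0|ME0|BR1|rd0|wr2
(4) want 1×MUL +1rd +1wr — FU → AL1|MU0|ME0|BR1|rd0|wr2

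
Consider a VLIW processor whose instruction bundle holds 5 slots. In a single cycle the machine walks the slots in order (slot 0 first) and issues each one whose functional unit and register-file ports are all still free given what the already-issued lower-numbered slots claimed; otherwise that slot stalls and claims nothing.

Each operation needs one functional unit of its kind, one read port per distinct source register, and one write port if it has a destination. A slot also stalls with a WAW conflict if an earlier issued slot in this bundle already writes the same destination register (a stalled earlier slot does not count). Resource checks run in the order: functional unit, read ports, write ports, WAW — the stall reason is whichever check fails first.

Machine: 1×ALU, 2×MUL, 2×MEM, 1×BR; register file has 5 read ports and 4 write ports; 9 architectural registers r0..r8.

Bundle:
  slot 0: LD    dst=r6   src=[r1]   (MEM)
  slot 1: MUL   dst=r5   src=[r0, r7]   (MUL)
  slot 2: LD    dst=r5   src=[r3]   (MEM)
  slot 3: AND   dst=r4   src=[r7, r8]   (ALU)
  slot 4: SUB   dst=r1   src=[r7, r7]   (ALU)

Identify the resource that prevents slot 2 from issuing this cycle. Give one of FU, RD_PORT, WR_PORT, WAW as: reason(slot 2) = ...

reason(slot 2) = WAW

(0) want 1×MEM +1rd +1wr — yes → AL1|MU2|ME1|BR1|rd4|wr3
(1) want 1×MUL +2rd +1wr — yes → AL1|MU1|ME1|BR1|rd2|wr2
(2) want 1×MEM +1rd +1wr — WAW → AL1|MU1|ME1|BR1|rd2|wr2
(3) want 1×ALU +2rd +1wr — yes → AL0|MU1|ME1|BR1|rd0|wr1
(4) want 1×ALU +1rd +1wr — FU → AL0|MU1|ME1|BR1|rd0|wr1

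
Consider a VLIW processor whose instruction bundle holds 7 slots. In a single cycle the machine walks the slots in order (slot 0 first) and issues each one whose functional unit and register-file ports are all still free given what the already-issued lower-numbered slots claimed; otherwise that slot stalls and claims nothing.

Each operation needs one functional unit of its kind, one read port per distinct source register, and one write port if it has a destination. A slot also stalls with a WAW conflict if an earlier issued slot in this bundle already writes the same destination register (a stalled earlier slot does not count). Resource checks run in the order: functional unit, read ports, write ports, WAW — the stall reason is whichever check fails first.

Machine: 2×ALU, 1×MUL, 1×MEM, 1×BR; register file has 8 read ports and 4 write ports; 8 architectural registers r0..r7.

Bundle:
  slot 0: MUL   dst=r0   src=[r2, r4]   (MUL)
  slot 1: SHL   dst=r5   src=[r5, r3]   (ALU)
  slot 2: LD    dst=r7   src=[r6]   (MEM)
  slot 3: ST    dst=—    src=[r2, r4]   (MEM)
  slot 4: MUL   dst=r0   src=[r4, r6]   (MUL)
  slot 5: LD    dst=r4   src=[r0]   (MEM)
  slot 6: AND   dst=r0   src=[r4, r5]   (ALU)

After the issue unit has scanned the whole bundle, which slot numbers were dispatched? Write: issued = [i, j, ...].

(0) want 1×MUL +2rd +1wr — yes → AL2|MU0|ME1|BR1|rd6|wr3
(1) want 1×ALU +2rd +1wr — yes → AL1|MU0|ME1|BR1|rd4|wr2
(2) want 1×MEM +1rd +1wr — yes → AL1|MU0|ME0|BR1|rd3|wr1
(3) want 1×MEM +2rd +0wr — FU → AL1|MU0|ME0|BR1|rd3|wr1
(4) want 1×MUL +2rd +1wr — FU → AL1|MU0|ME0|BR1|rd3|wr1
(5) want 1×MEM +1rd +1wr — FU → AL1|MU0|ME0|BR1|rd3|wr1
(6) want 1×ALU +2rd +1wr — WAW → AL1|MU0|ME0|BR1|rd3|wr1

issued = [0, 1, 2]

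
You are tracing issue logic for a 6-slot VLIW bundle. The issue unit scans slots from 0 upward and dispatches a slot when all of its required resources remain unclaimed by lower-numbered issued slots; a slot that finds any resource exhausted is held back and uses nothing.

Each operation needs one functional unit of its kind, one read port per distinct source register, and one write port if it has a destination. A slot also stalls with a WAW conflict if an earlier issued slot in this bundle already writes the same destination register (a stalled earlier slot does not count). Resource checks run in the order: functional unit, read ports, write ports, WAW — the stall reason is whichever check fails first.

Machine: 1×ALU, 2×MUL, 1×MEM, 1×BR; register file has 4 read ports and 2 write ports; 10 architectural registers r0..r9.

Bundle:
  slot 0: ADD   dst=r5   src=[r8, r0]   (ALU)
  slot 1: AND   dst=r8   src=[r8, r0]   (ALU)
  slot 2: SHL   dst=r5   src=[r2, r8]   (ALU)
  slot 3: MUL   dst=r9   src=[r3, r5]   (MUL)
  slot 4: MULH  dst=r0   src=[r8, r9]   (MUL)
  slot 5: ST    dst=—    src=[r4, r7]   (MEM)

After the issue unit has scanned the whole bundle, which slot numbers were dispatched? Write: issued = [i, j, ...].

#0 ALU src=r8,r0 dispatched  <A:0 Mu:2 Ld:1 B:1 rd:2 wr:1>
#1 ALU src=r8,r0 held:FU  <A:0 Mu:2 Ld:1 B:1 rd:2 wr:1>
#2 ALU src=r2,r8 held:FU  <A:0 Mu:2 Ld:1 B:1 rd:2 wr:1>
#3 MUL src=r3,r5 dispatched  <A:0 Mu:1 Ld:1 B:1 rd:0 wr:0>
#4 MUL src=r8,r9 held:RD_PORT  <A:0 Mu:1 Ld:1 B:1 rd:0 wr:0>
#5 MEM src=r4,r7 held:RD_PORT  <A:0 Mu:1 Ld:1 B:1 rd:0 wr:0>

issued = [0, 3]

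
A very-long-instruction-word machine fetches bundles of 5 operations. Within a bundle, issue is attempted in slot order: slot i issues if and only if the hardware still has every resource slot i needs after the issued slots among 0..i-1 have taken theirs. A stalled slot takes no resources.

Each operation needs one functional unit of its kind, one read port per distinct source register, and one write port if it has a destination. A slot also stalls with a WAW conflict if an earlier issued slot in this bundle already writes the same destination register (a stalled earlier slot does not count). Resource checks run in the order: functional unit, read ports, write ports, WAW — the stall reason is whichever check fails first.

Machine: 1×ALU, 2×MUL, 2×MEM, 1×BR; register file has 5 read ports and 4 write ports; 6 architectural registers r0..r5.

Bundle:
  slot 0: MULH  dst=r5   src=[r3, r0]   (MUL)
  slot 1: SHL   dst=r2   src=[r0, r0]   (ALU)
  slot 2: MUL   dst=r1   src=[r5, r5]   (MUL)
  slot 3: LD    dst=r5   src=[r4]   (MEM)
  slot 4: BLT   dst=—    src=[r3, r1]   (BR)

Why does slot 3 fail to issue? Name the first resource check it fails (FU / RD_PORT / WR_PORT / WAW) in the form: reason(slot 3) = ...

reason(slot 3) = WAW

(0) want 1×MUL +2rd +1wr — yes → AL1|MU1|ME2|BR1|rd3|wr3
(1) want 1×ALU +1rd +1wr — yes → AL0|MU1|ME2|BR1|rd2|wr2
(2) want 1×MUL +1rd +1wr — yes → AL0|MU0|ME2|BR1|rd1|wr1
(3) want 1×MEM +1rd +1wr — WAW → AL0|MU0|ME2|BR1|rd1|wr1
(4) want 1×BR +2rd +0wr — RD_PORT → AL0|MU0|ME2|BR1|rd1|wr1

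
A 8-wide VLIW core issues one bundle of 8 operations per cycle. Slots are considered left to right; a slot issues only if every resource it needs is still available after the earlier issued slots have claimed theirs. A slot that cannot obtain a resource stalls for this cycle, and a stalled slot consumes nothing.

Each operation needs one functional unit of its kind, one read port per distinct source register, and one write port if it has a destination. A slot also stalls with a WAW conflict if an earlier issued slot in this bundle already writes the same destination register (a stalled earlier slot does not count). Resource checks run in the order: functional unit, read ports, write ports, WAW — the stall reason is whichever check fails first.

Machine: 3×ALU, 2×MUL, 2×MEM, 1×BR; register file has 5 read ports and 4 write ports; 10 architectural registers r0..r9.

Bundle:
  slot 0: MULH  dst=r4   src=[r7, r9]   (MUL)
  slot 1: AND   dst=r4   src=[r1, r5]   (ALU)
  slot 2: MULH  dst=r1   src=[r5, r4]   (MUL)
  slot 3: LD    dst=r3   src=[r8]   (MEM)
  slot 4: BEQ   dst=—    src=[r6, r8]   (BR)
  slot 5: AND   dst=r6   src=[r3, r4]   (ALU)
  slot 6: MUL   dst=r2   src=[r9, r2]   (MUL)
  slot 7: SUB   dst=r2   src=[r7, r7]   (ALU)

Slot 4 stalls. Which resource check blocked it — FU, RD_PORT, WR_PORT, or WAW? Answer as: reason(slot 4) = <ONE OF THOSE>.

reason(slot 4) = RD_PORT

[0] MUL needs rd=2 wr=1: ok; after: ALU=3 MUL=1 MEM=2 BR=1, R=3, W=3
[1] ALU needs rd=2 wr=1: WAW; after: ALU=3 MUL=1 MEM=2 BR=1, R=3, W=3
[2] MUL needs rd=2 wr=1: ok; after: ALU=3 MUL=0 MEM=2 BR=1, R=1, W=2
[3] MEM needs rd=1 wr=1: ok; after: ALU=3 MUL=0 MEM=1 BR=1, R=0, W=1
[4] BR needs rd=2 wr=0: RD_PORT; after: ALU=3 MUL=0 MEM=1 BR=1, R=0, W=1
[5] ALU needs rd=2 wr=1: RD_PORT; after: ALU=3 MUL=0 MEM=1 BR=1, R=0, W=1
[6] MUL needs rd=2 wr=1: FU; after: ALU=3 MUL=0 MEM=1 BR=1, R=0, W=1
[7] ALU needs rd=1 wr=1: RD_PORT; after: ALU=3 MUL=0 MEM=1 BR=1, R=0, W=1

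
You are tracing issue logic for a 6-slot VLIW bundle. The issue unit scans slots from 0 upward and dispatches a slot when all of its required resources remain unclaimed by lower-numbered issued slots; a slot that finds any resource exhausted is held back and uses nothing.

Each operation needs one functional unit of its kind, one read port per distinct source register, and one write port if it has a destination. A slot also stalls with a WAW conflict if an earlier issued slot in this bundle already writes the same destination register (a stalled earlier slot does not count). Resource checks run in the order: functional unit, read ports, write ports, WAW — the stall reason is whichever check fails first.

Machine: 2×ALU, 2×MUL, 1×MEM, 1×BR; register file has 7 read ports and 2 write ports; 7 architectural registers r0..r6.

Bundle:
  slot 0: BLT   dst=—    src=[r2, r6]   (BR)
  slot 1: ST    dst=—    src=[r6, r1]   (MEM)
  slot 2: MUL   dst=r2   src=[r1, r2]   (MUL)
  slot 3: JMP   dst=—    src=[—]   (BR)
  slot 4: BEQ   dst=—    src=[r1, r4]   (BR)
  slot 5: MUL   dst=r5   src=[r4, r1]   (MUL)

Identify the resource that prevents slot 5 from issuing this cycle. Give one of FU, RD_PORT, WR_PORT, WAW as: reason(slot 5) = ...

  0. BR ⇒ go  {2A/2Mu/1Ld/0B | 5r 2w}
  1. MEM ⇒ go  {2A/2Mu/0Ld/0B | 3r 2w}
  2. MUL→r2 ⇒ go  {2A/1Mu/0Ld/0B | 1r 1w}
  3. BR ⇒ no(FU)  {2A/1Mu/0Ld/0B | 1r 1w}
  4. BR ⇒ no(FU)  {2A/1Mu/0Ld/0B | 1r 1w}
  5. MUL→r5 ⇒ no(RD_PORT)  {2A/1Mu/0Ld/0B | 1r 1w}

reason(slot 5) = RD_PORT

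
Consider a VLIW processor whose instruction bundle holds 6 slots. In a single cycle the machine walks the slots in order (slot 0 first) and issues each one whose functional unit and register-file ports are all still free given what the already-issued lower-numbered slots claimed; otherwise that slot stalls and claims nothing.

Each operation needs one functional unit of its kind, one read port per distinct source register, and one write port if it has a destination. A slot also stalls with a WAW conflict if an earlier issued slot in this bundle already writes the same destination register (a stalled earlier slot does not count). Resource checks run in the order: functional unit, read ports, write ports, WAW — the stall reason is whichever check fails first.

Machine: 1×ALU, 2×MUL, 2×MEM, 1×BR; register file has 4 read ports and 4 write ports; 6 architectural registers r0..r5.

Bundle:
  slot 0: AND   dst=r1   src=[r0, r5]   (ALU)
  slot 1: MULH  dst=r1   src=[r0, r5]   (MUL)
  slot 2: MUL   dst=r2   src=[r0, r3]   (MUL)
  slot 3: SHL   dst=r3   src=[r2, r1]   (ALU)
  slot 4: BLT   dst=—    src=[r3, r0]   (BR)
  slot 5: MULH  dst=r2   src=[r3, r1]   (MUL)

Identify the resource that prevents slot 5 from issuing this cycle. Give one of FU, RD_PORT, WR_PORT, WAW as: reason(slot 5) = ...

#0 ALU src=r0,r5 dispatched  <A:0 Mu:2 Ld:2 B:1 rd:2 wr:3>
#1 MUL src=r0,r5 held:WAW  <A:0 Mu:2 Ld:2 B:1 rd:2 wr:3>
#2 MUL src=r0,r3 dispatched  <A:0 Mu:1 Ld:2 B:1 rd:0 wr:2>
#3 ALU src=r2,r1 held:FU  <A:0 Mu:1 Ld:2 B:1 rd:0 wr:2>
#4 BR src=r3,r0 held:RD_PORT  <A:0 Mu:1 Ld:2 B:1 rd:0 wr:2>
#5 MUL src=r3,r1 held:RD_PORT  <A:0 Mu:1 Ld:2 B:1 rd:0 wr:2>

reason(slot 5) = RD_PORT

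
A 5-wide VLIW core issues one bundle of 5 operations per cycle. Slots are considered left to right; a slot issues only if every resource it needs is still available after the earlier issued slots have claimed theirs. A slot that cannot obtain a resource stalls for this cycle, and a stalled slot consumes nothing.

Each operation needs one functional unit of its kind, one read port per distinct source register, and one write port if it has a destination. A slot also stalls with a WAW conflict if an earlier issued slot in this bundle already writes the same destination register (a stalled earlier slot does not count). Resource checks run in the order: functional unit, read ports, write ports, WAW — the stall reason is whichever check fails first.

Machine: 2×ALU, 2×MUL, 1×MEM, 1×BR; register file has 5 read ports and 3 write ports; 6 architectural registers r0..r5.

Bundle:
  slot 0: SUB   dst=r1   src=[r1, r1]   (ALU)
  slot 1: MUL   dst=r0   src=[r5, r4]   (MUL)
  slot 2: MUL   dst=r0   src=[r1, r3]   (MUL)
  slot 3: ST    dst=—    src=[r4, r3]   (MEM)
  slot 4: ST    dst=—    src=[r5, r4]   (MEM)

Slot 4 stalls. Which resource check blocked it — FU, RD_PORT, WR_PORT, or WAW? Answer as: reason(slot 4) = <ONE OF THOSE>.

[0] ALU needs rd=1 wr=1: ok; after: ALU=1 MUL=2 MEM=1 BR=1, R=4, W=2
[1] MUL needs rd=2 wr=1: ok; after: ALU=1 MUL=1 MEM=1 BR=1, R=2, W=1
[2] MUL needs rd=2 wr=1: WAW; after: ALU=1 MUL=1 MEM=1 BR=1, R=2, W=1
[3] MEM needs rd=2 wr=0: ok; after: ALU=1 MUL=1 MEM=0 BR=1, R=0, W=1
[4] MEM needs rd=2 wr=0: FU; after: ALU=1 MUL=1 MEM=0 BR=1, R=0, W=1

reason(slot 4) = FU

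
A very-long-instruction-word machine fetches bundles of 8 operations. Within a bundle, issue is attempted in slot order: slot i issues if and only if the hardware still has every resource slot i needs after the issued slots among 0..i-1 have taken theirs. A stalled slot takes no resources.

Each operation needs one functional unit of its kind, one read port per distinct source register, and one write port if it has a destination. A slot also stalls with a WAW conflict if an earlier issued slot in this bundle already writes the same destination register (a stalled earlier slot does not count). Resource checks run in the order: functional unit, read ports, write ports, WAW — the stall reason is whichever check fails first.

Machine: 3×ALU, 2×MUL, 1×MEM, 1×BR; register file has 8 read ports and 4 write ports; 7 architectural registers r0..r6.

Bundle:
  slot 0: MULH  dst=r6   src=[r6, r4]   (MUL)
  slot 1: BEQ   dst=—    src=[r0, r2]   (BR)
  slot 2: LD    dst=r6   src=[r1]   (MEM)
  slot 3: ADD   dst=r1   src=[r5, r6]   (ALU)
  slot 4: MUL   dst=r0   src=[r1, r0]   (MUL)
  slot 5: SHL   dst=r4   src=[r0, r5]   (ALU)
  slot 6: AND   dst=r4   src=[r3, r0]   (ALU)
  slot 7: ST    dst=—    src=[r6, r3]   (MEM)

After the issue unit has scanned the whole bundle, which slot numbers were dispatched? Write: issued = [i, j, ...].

  0. MUL→r6 ⇒ go  {3A/1Mu/1Ld/1B | 6r 3w}
  1. BR ⇒ go  {3A/1Mu/1Ld/0B | 4r 3w}
  2. MEM→r6 ⇒ no(WAW)  {3A/1Mu/1Ld/0B | 4r 3w}
  3. ALU→r1 ⇒ go  {2A/1Mu/1Ld/0B | 2r 2w}
  4. MUL→r0 ⇒ go  {2A/0Mu/1Ld/0B | 0r 1w}
  5. ALU→r4 ⇒ no(RD_PORT)  {2A/0Mu/1Ld/0B | 0r 1w}
  6. ALU→r4 ⇒ no(RD_PORT)  {2A/0Mu/1Ld/0B | 0r 1w}
  7. MEM ⇒ no(RD_PORT)  {2A/0Mu/1Ld/0B | 0r 1w}

issued = [0, 1, 3, 4]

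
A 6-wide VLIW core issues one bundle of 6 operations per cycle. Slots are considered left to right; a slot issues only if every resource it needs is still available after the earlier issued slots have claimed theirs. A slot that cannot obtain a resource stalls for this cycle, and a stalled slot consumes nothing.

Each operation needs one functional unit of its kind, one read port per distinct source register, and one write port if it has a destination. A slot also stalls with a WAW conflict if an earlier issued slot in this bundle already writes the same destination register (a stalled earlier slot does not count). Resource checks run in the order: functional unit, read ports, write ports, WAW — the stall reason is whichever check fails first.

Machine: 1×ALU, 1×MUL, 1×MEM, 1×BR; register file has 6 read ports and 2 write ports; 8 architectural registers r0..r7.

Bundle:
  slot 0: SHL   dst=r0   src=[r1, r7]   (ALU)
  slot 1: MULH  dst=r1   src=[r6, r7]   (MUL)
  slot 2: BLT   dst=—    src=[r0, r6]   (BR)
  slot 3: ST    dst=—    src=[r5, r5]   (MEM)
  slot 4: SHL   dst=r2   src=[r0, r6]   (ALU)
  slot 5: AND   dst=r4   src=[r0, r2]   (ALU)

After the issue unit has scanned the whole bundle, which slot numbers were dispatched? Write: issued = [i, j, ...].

issued = [0, 1, 2]

  0. ALU→r0 ⇒ go  {0A/1Mu/1Ld/1B | 4r 1w}
  1. MUL→r1 ⇒ go  {0A/0Mu/1Ld/1B | 2r 0w}
  2. BR ⇒ go  {0A/0Mu/1Ld/0B | 0r 0w}
  3. MEM ⇒ no(RD_PORT)  {0A/0Mu/1Ld/0B | 0r 0w}
  4. ALU→r2 ⇒ no(FU)  {0A/0Mu/1Ld/0B | 0r 0w}
  5. ALU→r4 ⇒ no(FU)  {0A/0Mu/1Ld/0B | 0r 0w}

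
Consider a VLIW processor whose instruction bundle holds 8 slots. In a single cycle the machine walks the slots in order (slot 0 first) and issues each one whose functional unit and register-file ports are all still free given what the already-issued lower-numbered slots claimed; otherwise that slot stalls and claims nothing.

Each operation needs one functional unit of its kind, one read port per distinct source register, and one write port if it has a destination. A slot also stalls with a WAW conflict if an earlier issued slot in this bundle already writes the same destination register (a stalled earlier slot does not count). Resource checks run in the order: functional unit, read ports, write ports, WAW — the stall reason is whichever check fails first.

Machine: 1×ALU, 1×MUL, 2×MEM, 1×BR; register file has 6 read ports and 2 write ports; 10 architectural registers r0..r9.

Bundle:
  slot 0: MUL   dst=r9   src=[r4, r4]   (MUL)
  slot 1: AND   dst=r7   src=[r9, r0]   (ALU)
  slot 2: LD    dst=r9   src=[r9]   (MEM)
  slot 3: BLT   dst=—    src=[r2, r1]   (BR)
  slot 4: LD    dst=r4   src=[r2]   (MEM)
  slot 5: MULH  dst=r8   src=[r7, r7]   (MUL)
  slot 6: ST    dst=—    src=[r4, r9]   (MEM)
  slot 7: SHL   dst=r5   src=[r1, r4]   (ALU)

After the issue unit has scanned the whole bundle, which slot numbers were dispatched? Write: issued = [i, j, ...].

issued = [0, 1, 3]

[0] MUL needs rd=1 wr=1: ok; after: ALU=1 MUL=0 MEM=2 BR=1, R=5, W=1
[1] ALU needs rd=2 wr=1: ok; after: ALU=0 MUL=0 MEM=2 BR=1, R=3, W=0
[2] MEM needs rd=1 wr=1: WR_PORT; after: ALU=0 MUL=0 MEM=2 BR=1, R=3, W=0
[3] BR needs rd=2 wr=0: ok; after: ALU=0 MUL=0 MEM=2 BR=0, R=1, W=0
[4] MEM needs rd=1 wr=1: WR_PORT; after: ALU=0 MUL=0 MEM=2 BR=0, R=1, W=0
[5] MUL needs rd=1 wr=1: FU; after: ALU=0 MUL=0 MEM=2 BR=0, R=1, W=0
[6] MEM needs rd=2 wr=0: RD_PORT; after: ALU=0 MUL=0 MEM=2 BR=0, R=1, W=0
[7] ALU needs rd=2 wr=1: FU; after: ALU=0 MUL=0 MEM=2 BR=0, R=1, W=0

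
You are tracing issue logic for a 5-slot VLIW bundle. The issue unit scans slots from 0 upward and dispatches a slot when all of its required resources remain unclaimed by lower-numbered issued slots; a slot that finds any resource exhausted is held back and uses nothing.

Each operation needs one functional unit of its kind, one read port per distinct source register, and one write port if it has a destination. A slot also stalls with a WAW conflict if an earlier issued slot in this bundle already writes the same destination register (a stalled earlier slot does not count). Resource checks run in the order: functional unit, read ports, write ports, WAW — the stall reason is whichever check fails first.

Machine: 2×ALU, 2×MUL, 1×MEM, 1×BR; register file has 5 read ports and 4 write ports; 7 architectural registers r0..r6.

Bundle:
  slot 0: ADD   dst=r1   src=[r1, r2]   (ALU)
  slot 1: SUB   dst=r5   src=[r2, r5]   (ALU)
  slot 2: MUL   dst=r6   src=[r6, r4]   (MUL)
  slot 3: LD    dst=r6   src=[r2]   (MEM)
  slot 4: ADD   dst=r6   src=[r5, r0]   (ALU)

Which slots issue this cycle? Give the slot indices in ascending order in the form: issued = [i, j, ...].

issued = [0, 1, 3]

(0) want 1×ALU +2rd +1wr — yes → AL1|MU2|ME1|BR1|rd3|wr3
(1) want 1×ALU +2rd +1wr — yes → AL0|MU2|ME1|BR1|rd1|wr2
(2) want 1×MUL +2rd +1wr — RD_PORT → AL0|MU2|ME1|BR1|rd1|wr2
(3) want 1×MEM +1rd +1wr — yes → AL0|MU2|ME0|BR1|rd0|wr1
(4) want 1×ALU +2rd +1wr — FU → AL0|MU2|ME0|BR1|rd0|wr1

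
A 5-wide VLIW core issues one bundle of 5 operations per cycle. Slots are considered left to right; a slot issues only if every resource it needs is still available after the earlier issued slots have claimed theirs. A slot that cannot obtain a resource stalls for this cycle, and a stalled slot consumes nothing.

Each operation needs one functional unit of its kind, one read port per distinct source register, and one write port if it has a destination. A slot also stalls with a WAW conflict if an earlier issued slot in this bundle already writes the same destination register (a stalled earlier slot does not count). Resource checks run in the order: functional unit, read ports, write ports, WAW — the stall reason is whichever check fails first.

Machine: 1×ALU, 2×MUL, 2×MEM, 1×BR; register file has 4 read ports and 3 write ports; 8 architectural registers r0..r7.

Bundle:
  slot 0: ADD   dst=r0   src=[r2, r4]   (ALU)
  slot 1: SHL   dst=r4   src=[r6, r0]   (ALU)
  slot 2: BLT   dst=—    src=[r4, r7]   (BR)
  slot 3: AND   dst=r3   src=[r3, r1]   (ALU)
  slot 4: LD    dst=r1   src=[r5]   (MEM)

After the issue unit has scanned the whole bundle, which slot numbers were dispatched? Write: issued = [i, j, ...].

issued = [0, 2]

  0. ALU→r0 ⇒ go  {0A/2Mu/2Ld/1B | 2r 2w}
  1. ALU→r4 ⇒ no(FU)  {0A/2Mu/2Ld/1B | 2r 2w}
  2. BR ⇒ go  {0A/2Mu/2Ld/0B | 0r 2w}
  3. ALU→r3 ⇒ no(FU)  {0A/2Mu/2Ld/0B | 0r 2w}
  4. MEM→r1 ⇒ no(RD_PORT)  {0A/2Mu/2Ld/0B | 0r 2w}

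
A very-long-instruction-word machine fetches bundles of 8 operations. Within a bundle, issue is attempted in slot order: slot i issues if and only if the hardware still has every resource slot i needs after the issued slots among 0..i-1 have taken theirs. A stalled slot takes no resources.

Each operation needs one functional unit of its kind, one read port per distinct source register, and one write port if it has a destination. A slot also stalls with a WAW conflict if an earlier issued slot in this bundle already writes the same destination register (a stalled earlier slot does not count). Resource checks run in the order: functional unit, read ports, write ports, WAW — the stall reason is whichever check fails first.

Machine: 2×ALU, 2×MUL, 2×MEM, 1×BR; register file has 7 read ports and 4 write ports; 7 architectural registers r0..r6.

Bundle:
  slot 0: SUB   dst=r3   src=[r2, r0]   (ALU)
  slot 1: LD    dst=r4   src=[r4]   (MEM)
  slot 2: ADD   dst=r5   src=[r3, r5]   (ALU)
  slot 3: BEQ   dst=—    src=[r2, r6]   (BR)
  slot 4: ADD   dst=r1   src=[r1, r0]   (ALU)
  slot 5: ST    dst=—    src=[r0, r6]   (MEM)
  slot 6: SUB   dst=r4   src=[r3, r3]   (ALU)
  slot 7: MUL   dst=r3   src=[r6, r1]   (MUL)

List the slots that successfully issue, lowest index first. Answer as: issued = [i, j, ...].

slot 0 (ALU): ISSUE — free A1,Mu2,Ld2,B1 rp5 wp3
slot 1 (MEM): ISSUE — free A1,Mu2,Ld1,B1 rp4 wp2
slot 2 (ALU): ISSUE — free A0,Mu2,Ld1,B1 rp2 wp1
slot 3 (BR): ISSUE — free A0,Mu2,Ld1,B0 rp0 wp1
slot 4 (ALU): stall FU — free A0,Mu2,Ld1,B0 rp0 wp1
slot 5 (MEM): stall RD_PORT — free A0,Mu2,Ld1,B0 rp0 wp1
slot 6 (ALU): stall FU — free A0,Mu2,Ld1,B0 rp0 wp1
slot 7 (MUL): stall RD_PORT — free A0,Mu2,Ld1,B0 rp0 wp1

issued = [0, 1, 2, 3]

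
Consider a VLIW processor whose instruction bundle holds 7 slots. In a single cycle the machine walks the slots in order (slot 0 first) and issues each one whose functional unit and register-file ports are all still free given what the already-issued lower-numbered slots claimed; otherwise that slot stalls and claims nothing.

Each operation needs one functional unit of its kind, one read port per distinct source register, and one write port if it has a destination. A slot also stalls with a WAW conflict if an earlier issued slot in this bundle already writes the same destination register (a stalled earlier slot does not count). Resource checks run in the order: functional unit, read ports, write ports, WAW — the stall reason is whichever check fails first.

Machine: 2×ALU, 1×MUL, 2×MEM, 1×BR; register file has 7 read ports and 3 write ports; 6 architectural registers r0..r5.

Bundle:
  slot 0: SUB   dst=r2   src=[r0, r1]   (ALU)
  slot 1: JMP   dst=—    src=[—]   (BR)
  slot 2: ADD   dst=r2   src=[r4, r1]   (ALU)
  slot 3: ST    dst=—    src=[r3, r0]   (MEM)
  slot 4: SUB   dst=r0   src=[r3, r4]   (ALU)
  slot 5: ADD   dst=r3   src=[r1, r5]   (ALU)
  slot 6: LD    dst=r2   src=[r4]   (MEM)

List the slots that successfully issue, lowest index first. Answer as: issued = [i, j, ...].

issued = [0, 1, 3, 4]

(0) want 1×ALU +2rd +1wr — yes → AL1|MU1|ME2|BR1|rd5|wr2
(1) want 1×BR +0rd +0wr — yes → AL1|MU1|ME2|BR0|rd5|wr2
(2) want 1×ALU +2rd +1wr — WAW → AL1|MU1|ME2|BR0|rd5|wr2
(3) want 1×MEM +2rd +0wr — yes → AL1|MU1|ME1|BR0|rd3|wr2
(4) want 1×ALU +2rd +1wr — yes → AL0|MU1|ME1|BR0|rd1|wr1
(5) want 1×ALU +2rd +1wr — FU → AL0|MU1|ME1|BR0|rd1|wr1
(6) want 1×MEM +1rd +1wr — WAW → AL0|MU1|ME1|BR0|rd1|wr1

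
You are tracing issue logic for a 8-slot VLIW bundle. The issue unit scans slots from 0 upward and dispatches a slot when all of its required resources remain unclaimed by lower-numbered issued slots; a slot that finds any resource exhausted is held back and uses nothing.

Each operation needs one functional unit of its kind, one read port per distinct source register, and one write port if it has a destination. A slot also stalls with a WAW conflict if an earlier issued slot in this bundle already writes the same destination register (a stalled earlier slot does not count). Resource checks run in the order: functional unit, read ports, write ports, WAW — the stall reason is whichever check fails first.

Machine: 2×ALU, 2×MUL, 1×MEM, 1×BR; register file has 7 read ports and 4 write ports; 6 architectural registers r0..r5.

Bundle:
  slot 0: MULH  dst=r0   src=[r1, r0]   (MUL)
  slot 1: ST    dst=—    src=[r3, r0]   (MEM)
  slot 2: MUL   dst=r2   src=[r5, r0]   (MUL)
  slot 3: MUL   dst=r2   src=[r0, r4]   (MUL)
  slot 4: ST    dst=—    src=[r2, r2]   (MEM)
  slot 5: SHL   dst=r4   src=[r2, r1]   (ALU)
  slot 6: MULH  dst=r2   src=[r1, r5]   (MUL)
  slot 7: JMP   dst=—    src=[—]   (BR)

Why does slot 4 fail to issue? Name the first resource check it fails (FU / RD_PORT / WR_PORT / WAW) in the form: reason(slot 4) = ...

reason(slot 4) = FU

#0 MUL src=r1,r0 dispatched  <A:2 Mu:1 Ld:1 B:1 rd:5 wr:3>
#1 MEM src=r3,r0 dispatched  <A:2 Mu:1 Ld:0 B:1 rd:3 wr:3>
#2 MUL src=r5,r0 dispatched  <A:2 Mu:0 Ld:0 B:1 rd:1 wr:2>
#3 MUL src=r0,r4 held:FU  <A:2 Mu:0 Ld:0 B:1 rd:1 wr:2>
#4 MEM src=r2,r2 held:FU  <A:2 Mu:0 Ld:0 B:1 rd:1 wr:2>
#5 ALU src=r2,r1 held:RD_PORT  <A:2 Mu:0 Ld:0 B:1 rd:1 wr:2>
#6 MUL src=r1,r5 held:FU  <A:2 Mu:0 Ld:0 B:1 rd:1 wr:2>
#7 BR src=- dispatched  <A:2 Mu:0 Ld:0 B:0 rd:1 wr:2>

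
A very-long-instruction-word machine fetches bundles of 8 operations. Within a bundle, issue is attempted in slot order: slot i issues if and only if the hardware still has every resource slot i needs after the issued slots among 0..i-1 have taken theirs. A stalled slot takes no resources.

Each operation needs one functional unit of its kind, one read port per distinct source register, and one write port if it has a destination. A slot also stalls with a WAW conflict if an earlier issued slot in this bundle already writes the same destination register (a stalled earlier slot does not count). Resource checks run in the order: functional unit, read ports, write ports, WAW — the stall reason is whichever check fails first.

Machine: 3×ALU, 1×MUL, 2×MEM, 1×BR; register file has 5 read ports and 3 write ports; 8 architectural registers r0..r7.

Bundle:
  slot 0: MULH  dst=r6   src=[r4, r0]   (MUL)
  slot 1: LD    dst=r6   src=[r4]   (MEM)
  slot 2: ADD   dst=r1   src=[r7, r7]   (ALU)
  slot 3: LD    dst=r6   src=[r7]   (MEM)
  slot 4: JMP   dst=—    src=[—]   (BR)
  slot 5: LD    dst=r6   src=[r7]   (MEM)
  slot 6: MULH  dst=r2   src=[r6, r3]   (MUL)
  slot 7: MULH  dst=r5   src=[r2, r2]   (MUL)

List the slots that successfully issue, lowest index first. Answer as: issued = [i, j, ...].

  0. MUL→r6 ⇒ go  {3A/0Mu/2Ld/1B | 3r 2w}
  1. MEM→r6 ⇒ no(WAW)  {3A/0Mu/2Ld/1B | 3r 2w}
  2. ALU→r1 ⇒ go  {2A/0Mu/2Ld/1B | 2r 1w}
  3. MEM→r6 ⇒ no(WAW)  {2A/0Mu/2Ld/1B | 2r 1w}
  4. BR ⇒ go  {2A/0Mu/2Ld/0B | 2r 1w}
  5. MEM→r6 ⇒ no(WAW)  {2A/0Mu/2Ld/0B | 2r 1w}
  6. MUL→r2 ⇒ no(FU)  {2A/0Mu/2Ld/0B | 2r 1w}
  7. MUL→r5 ⇒ no(FU)  {2A/0Mu/2Ld/0B | 2r 1w}

issued = [0, 2, 4]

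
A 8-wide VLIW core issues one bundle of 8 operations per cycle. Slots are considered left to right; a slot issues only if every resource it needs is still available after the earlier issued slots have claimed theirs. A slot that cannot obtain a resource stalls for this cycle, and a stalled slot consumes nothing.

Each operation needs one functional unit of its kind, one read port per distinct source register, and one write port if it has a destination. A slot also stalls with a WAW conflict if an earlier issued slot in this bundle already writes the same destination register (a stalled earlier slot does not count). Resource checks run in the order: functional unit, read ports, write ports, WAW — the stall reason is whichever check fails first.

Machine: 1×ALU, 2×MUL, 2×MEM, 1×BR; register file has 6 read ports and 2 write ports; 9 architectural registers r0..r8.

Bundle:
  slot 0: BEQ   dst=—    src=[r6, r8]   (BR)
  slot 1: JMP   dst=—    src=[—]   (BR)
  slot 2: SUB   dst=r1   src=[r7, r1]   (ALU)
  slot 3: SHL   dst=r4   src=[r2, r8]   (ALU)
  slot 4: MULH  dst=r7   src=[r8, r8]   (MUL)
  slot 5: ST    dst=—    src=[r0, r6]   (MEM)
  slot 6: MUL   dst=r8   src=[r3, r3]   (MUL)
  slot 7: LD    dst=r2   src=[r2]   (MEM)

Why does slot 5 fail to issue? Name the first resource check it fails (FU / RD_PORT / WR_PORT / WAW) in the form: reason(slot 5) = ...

reason(slot 5) = RD_PORT

slot 0 (BR): ISSUE — free A1,Mu2,Ld2,B0 rp4 wp2
slot 1 (BR): stall FU — free A1,Mu2,Ld2,B0 rp4 wp2
slot 2 (ALU): ISSUE — free A0,Mu2,Ld2,B0 rp2 wp1
slot 3 (ALU): stall FU — free A0,Mu2,Ld2,B0 rp2 wp1
slot 4 (MUL): ISSUE — free A0,Mu1,Ld2,B0 rp1 wp0
slot 5 (MEM): stall RD_PORT — free A0,Mu1,Ld2,B0 rp1 wp0
slot 6 (MUL): stall WR_PORT — free A0,Mu1,Ld2,B0 rp1 wp0
slot 7 (MEM): stall WR_PORT — free A0,Mu1,Ld2,B0 rp1 wp0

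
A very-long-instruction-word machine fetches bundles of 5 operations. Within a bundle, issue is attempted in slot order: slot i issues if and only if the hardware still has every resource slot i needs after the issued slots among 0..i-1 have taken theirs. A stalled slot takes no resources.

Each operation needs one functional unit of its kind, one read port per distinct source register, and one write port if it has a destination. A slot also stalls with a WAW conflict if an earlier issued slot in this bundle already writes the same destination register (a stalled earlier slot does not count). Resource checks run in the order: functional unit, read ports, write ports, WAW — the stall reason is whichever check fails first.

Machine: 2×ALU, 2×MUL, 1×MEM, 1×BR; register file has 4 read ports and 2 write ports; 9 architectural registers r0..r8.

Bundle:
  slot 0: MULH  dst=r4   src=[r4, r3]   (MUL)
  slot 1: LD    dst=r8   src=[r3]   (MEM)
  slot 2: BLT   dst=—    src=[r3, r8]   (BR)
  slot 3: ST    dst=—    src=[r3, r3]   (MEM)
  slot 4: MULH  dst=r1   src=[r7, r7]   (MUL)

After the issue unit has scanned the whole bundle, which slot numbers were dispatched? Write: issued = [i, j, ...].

  0. MUL→r4 ⇒ go  {2A/1Mu/1Ld/1B | 2r 1w}
  1. MEM→r8 ⇒ go  {2A/1Mu/0Ld/1B | 1r 0w}
  2. BR ⇒ no(RD_PORT)  {2A/1Mu/0Ld/1B | 1r 0w}
  3. MEM ⇒ no(FU)  {2A/1Mu/0Ld/1B | 1r 0w}
  4. MUL→r1 ⇒ no(WR_PORT)  {2A/1Mu/0Ld/1B | 1r 0w}

issued = [0, 1]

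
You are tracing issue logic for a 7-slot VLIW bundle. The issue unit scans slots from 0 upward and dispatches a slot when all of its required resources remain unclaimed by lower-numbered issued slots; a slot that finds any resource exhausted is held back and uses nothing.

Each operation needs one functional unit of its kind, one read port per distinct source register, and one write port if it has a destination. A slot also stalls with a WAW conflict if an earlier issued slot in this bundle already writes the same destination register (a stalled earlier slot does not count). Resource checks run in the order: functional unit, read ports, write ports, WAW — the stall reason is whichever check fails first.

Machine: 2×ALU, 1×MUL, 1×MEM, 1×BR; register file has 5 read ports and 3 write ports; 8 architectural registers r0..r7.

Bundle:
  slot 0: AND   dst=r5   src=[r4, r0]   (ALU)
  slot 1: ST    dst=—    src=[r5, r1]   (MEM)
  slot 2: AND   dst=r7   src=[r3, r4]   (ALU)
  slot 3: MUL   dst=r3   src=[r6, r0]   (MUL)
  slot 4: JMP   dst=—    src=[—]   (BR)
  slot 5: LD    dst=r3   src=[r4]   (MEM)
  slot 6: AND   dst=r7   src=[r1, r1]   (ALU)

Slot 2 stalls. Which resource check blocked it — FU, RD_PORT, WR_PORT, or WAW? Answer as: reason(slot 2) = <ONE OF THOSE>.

reason(slot 2) = RD_PORT

#0 ALU src=r4,r0 dispatched  <A:1 Mu:1 Ld:1 B:1 rd:3 wr:2>
#1 MEM src=r5,r1 dispatched  <A:1 Mu:1 Ld:0 B:1 rd:1 wr:2>
#2 ALU src=r3,r4 held:RD_PORT  <A:1 Mu:1 Ld:0 B:1 rd:1 wr:2>
#3 MUL src=r6,r0 held:RD_PORT  <A:1 Mu:1 Ld:0 B:1 rd:1 wr:2>
#4 BR src=- dispatched  <A:1 Mu:1 Ld:0 B:0 rd:1 wr:2>
#5 MEM src=r4 held:FU  <A:1 Mu:1 Ld:0 B:0 rd:1 wr:2>
#6 ALU src=r1,r1 dispatched  <A:0 Mu:1 Ld:0 B:0 rd:0 wr:1>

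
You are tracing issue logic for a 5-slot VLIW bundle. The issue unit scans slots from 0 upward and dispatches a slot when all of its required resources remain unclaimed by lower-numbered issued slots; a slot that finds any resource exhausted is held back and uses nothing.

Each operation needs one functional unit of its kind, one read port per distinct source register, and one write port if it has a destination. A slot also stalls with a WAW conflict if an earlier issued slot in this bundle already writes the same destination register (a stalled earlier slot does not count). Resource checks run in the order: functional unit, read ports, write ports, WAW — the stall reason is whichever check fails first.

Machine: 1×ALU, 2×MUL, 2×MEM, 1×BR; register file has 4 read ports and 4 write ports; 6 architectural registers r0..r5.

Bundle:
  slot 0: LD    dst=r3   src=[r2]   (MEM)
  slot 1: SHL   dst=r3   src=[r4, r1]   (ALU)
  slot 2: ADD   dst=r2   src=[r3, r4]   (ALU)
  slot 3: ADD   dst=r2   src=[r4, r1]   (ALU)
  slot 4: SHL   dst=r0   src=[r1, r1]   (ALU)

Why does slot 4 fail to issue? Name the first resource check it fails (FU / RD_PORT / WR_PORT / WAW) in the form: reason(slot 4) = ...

#0 MEM src=r2 dispatched  <A:1 Mu:2 Ld:1 B:1 rd:3 wr:3>
#1 ALU src=r4,r1 held:WAW  <A:1 Mu:2 Ld:1 B:1 rd:3 wr:3>
#2 ALU src=r3,r4 dispatched  <A:0 Mu:2 Ld:1 B:1 rd:1 wr:2>
#3 ALU src=r4,r1 held:FU  <A:0 Mu:2 Ld:1 B:1 rd:1 wr:2>
#4 ALU src=r1,r1 held:FU  <A:0 Mu:2 Ld:1 B:1 rd:1 wr:2>

reason(slot 4) = FU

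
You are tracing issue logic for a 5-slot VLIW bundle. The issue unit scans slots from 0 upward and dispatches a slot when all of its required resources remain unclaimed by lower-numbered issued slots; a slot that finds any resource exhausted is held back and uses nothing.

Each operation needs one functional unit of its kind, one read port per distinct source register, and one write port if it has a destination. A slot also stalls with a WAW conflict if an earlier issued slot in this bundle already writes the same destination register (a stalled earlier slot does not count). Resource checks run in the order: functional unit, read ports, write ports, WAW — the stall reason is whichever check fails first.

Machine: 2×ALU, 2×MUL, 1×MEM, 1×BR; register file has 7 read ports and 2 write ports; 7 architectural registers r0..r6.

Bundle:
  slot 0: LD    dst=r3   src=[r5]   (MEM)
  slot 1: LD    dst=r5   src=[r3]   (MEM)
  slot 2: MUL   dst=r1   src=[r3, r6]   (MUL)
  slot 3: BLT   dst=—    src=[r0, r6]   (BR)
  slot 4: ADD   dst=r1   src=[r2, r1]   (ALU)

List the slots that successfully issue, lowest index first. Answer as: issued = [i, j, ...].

issued = [0, 2, 3]

[0] MEM needs rd=1 wr=1: ok; after: ALU=2 MUL=2 MEM=0 BR=1, R=6, W=1
[1] MEM needs rd=1 wr=1: FU; after: ALU=2 MUL=2 MEM=0 BR=1, R=6, W=1
[2] MUL needs rd=2 wr=1: ok; after: ALU=2 MUL=1 MEM=0 BR=1, R=4, W=0
[3] BR needs rd=2 wr=0: ok; after: ALU=2 MUL=1 MEM=0 BR=0, R=2, W=0
[4] ALU needs rd=2 wr=1: WR_PORT; after: ALU=2 MUL=1 MEM=0 BR=0, R=2, W=0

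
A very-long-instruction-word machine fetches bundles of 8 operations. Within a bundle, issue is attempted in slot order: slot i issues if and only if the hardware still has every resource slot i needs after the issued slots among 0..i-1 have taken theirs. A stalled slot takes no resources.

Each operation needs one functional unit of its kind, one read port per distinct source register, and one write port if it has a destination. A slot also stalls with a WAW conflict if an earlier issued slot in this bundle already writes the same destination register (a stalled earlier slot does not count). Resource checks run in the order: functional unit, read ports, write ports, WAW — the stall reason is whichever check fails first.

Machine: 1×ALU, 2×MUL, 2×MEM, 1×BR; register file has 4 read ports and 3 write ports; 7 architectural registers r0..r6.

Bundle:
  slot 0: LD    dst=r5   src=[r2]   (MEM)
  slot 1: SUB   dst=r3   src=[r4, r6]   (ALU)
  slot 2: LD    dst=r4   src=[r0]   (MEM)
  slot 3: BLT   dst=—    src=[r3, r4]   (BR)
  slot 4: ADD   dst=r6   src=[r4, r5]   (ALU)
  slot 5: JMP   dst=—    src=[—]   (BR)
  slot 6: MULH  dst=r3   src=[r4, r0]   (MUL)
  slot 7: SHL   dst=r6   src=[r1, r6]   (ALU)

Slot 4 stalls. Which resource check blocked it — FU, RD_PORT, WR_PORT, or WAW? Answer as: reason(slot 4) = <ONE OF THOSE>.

reason(slot 4) = FU

[0] MEM needs rd=1 wr=1: ok; after: ALU=1 MUL=2 MEM=1 BR=1, R=3, W=2
[1] ALU needs rd=2 wr=1: ok; after: ALU=0 MUL=2 MEM=1 BR=1, R=1, W=1
[2] MEM needs rd=1 wr=1: ok; after: ALU=0 MUL=2 MEM=0 BR=1, R=0, W=0
[3] BR needs rd=2 wr=0: RD_PORT; after: ALU=0 MUL=2 MEM=0 BR=1, R=0, W=0
[4] ALU needs rd=2 wr=1: FU; after: ALU=0 MUL=2 MEM=0 BR=1, R=0, W=0
[5] BR needs rd=0 wr=0: ok; after: ALU=0 MUL=2 MEM=0 BR=0, R=0, W=0
[6] MUL needs rd=2 wr=1: RD_PORT; after: ALU=0 MUL=2 MEM=0 BR=0, R=0, W=0
[7] ALU needs rd=2 wr=1: FU; after: ALU=0 MUL=2 MEM=0 BR=0, R=0, W=0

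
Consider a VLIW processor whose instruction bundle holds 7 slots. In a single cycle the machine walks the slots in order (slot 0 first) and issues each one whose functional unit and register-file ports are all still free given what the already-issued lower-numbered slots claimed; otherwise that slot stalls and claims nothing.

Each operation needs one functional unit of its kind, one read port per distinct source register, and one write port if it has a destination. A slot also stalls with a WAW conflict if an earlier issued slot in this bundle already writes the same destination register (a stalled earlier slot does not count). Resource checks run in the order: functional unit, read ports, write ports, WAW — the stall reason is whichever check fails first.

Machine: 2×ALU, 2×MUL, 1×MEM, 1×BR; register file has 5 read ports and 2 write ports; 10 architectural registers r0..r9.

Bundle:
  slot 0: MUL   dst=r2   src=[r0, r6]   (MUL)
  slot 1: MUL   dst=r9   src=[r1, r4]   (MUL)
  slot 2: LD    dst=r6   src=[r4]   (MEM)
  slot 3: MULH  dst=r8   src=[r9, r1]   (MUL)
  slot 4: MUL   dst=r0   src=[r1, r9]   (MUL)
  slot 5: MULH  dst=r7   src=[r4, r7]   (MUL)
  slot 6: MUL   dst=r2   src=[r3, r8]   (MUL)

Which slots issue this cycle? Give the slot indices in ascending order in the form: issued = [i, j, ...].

issued = [0, 1]

#0 MUL src=r0,r6 dispatched  <A:2 Mu:1 Ld:1 B:1 rd:3 wr:1>
#1 MUL src=r1,r4 dispatched  <A:2 Mu:0 Ld:1 B:1 rd:1 wr:0>
#2 MEM src=r4 held:WR_PORT  <A:2 Mu:0 Ld:1 B:1 rd:1 wr:0>
#3 MUL src=r9,r1 held:FU  <A:2 Mu:0 Ld:1 B:1 rd:1 wr:0>
#4 MUL src=r1,r9 held:FU  <A:2 Mu:0 Ld:1 B:1 rd:1 wr:0>
#5 MUL src=r4,r7 held:FU  <A:2 Mu:0 Ld:1 B:1 rd:1 wr:0>
#6 MUL src=r3,r8 held:FU  <A:2 Mu:0 Ld:1 B:1 rd:1 wr:0>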